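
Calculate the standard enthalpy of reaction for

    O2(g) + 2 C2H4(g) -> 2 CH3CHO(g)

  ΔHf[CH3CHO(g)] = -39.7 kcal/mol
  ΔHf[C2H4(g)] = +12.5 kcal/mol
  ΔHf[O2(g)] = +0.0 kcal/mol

ΔH°rxn = Σ nΔHf°(products) − Σ nΔHf°(reactants).
Products: 2·(-39.7) = -79.4
Reactants: 1·(+0.0) + 2·(+12.5) = +25.0
ΔH° = (-79.4) − (+25.0) = -104.4 kcal/mol

ΔH° = -104.4 kcal/mol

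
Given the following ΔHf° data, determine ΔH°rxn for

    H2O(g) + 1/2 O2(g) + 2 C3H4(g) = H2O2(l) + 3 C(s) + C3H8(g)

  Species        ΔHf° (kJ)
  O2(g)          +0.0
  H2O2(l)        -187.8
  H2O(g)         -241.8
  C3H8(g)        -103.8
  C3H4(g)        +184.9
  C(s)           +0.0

Products: 1·(-187.8) + 3·(+0.0) + 1·(-103.8) = -291.6
Reactants: 1·(-241.8) + 1/2·(+0.0) + 2·(+184.9) = +128.0
ΔH°rxn = (-291.6) − (+128.0) = -419.6 kJ

ΔH°rxn = -419.6 kJ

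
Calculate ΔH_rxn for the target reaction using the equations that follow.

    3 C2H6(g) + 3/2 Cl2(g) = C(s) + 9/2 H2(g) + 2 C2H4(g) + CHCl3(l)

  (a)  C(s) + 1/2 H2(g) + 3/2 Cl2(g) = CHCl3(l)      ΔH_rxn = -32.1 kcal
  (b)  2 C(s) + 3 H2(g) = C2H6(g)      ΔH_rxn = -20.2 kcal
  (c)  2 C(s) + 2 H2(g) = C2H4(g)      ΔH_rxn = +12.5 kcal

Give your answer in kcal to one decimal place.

ΔH_rxn = 53.5 kcal

(a) as written: -32.1 kcal
(b) reversed and × 3: (-3)·(-20.2) = +60.6 kcal
(c) × 2: (2)·(+12.5) = +25.0 kcal
ΔH_rxn = (1)·(-32.1) + (-3)·(-20.2) + (2)·(+12.5) = 53.5 kcal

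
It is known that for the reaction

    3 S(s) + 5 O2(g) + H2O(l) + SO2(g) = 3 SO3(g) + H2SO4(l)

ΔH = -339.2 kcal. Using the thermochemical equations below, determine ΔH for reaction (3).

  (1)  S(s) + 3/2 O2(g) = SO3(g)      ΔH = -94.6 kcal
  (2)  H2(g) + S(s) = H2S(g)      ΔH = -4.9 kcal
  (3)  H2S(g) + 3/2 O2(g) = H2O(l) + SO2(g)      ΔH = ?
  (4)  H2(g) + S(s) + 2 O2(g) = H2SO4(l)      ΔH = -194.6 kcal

ΔH = -134.3 kcal

(1) × 3 (×3 to match 3 SO3(g) in the target): (3)·(-94.6) = -283.8 kcal
(2) reversed: +4.9 kcal
(3) reversed (reverse to put H2O(l) on the reactant side): contributes −x
(4) as written (H2SO4(l) already on the product side): -194.6 kcal
-339.2 = (-283.8) + (+4.9) + (-194.6) − x
x = (-339.2 − (-473.5)) / (-1) = -134.3 kcal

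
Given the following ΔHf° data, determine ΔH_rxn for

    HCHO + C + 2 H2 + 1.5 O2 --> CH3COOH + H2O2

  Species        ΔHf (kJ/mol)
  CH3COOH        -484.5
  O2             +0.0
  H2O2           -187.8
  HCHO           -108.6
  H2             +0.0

Products: 1·(-484.5) + 1·(-187.8) = -672.3
Reactants: 1·(-108.6) + 1·(+0.0) + 2·(+0.0) + 3/2·(+0.0) = -108.6
ΔH_rxn = (-672.3) − (-108.6) = -563.7 kJ/mol

ΔH_rxn = -563.7 kJ/mol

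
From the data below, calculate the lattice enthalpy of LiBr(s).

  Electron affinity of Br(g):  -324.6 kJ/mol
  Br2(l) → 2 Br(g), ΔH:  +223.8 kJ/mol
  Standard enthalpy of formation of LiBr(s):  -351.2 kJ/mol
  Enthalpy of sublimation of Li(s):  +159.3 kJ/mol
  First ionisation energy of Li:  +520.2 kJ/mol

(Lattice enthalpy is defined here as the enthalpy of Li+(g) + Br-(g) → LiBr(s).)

U = -818.0 kJ/mol

ΔHf° = 1·ΔHsub + 1·(ΣIE) + 1/2·D(Br2) + 1·EA + U
-351.2 = 1·(+159.3) + 1·(+520.2) + 1/2·(+223.8) + 1·(-324.6) + U
U = -351.2 − (+466.8) = -818.0 kJ/mol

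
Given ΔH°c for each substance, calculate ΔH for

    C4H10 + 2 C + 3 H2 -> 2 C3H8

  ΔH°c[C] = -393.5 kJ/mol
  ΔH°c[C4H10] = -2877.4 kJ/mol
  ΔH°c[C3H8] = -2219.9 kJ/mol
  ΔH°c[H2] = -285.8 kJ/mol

With combustion enthalpies, reactants minus products:
= [1·(-2877.4) + 2·(-393.5) + 3·(-285.8)] − [2·(-2219.9)]
= -82.0 kJ/mol

ΔH = -82.0 kJ/mol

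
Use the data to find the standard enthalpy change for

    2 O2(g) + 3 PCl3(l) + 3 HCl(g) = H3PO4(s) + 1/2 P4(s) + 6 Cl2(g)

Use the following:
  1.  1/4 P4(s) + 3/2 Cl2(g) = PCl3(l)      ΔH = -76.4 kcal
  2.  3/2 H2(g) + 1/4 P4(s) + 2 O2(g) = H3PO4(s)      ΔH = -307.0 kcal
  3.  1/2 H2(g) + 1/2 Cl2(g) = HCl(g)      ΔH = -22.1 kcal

eq. 1 reversed and × 3: (-3)·(-76.4) = +229.2 kcal
eq. 2 as written: -307.0 kcal
eq. 3 reversed and × 3: (-3)·(-22.1) = +66.3 kcal
ΔH = (+229.2) + (-307.0) + (+66.3) = -11.5 kcal

ΔH = -11.5 kcal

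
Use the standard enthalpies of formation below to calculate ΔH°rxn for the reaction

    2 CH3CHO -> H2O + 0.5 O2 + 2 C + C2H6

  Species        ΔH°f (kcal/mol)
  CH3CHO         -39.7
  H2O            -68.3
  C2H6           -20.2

ΔH°rxn = -9.1 kcal/mol

ΔH°rxn = Σ nΔHf°(products) − Σ nΔHf°(reactants).
Products: 1·(-68.3) + 1/2·(+0.0) + 2·(+0.0) + 1·(-20.2) = -88.5
Reactants: 2·(-39.7) = -79.4
ΔH°rxn = (-88.5) − (-79.4) = -9.1 kcal/mol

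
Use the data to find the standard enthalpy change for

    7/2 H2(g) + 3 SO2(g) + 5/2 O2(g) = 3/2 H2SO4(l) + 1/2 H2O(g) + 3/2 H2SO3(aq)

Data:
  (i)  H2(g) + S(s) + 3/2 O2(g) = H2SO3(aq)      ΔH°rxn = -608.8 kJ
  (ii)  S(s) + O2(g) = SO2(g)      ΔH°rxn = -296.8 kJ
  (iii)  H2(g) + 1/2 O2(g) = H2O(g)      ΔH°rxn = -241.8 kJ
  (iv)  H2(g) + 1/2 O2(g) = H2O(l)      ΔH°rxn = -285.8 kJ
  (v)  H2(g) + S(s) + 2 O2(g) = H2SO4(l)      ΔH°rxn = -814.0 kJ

(i) × 3/2 (×3/2 to match 3/2 H2SO3(aq) in the target): (3/2)·(-608.8) = -913.2 kJ
(ii) reversed and × 3 (SO2(g) must end up as a reactant; scale by 3 for the 3 SO2(g)): (-3)·(-296.8) = +890.4 kJ
(iii) × 1/2 (×1/2 to match 1/2 H2O(g) in the target): (1/2)·(-241.8) = -120.9 kJ
(iv): not needed (H2O(l) appears nowhere else).
(v) × 3/2 (×3/2 to match 3/2 H2SO4(l) in the target): (3/2)·(-814.0) = -1221.0 kJ
ΔH°rxn = (3/2)·(-608.8) + (-3)·(-296.8) + (1/2)·(-241.8) + (3/2)·(-814.0) = -1364.7 kJ

ΔH°rxn = -1364.7 kJ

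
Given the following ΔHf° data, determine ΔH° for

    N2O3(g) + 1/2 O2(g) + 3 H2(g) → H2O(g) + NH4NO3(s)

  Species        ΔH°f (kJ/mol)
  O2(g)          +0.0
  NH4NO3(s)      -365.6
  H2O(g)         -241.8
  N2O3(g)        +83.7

ΔH° = -691.1 kJ/mol

Products: 1·(-241.8) + 1·(-365.6) = -607.4
Reactants: 1·(+83.7) + 1/2·(+0.0) + 3·(+0.0) = +83.7
ΔH° = (-607.4) − (+83.7) = -691.1 kJ/mol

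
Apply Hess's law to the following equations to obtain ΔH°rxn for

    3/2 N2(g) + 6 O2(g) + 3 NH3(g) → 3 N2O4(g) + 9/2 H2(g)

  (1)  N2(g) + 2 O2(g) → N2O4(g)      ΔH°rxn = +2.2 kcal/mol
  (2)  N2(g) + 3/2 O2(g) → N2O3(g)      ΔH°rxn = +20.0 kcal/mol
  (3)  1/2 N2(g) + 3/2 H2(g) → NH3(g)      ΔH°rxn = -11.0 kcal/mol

ΔH°rxn = 39.6 kcal/mol

(1) × 3 (×3 to match 3 N2O4(g) in the target): (3)·(+2.2) = +6.6 kcal/mol
(2): not needed (N2O3(g) appears nowhere else).
(3) reversed and × 3 (reverse to put NH3(g) on the reactant side; scale by 3 for the 3 NH3(g)): (-3)·(-11.0) = +33.0 kcal/mol
By Hess's law, ΔH°rxn = (3)·(+2.2) + (-3)·(-11.0) = 39.6 kcal/mol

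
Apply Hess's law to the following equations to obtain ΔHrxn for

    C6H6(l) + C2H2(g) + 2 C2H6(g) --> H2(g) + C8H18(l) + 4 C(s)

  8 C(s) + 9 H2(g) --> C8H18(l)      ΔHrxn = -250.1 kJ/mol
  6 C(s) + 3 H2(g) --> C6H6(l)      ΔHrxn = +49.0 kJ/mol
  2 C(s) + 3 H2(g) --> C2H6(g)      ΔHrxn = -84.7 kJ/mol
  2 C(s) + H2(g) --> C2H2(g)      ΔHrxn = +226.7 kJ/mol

ΔHrxn = -356.4 kJ/mol

equation 1 as written (C8H18(l) already on the product side): -250.1 kJ/mol
equation 2 reversed (C6H6(l) must end up as a reactant): -49.0 kJ/mol
equation 3 reversed and × 2 (reverse to put C2H6(g) on the reactant side; ×2 to match 2 C2H6(g) in the target): (-2)·(-84.7) = +169.4 kJ/mol
equation 4 reversed (reverse to put C2H2(g) on the reactant side): -226.7 kJ/mol
Since enthalpy is a state function, ΔHrxn = (-250.1) + (-49.0) + (+169.4) + (-226.7) = -356.4 kJ/mol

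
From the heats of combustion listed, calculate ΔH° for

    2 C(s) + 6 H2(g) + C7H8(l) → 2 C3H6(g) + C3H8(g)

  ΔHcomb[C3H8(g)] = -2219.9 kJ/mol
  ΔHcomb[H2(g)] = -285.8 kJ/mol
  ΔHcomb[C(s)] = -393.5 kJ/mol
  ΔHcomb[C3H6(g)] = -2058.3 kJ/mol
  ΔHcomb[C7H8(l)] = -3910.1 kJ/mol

With combustion enthalpies, reactants minus products:
= [2·(-393.5) + 6·(-285.8) + 1·(-3910.1)] − [2·(-2058.3) + 1·(-2219.9)]
= -75.4 kJ/mol

ΔH° = -75.4 kJ/mol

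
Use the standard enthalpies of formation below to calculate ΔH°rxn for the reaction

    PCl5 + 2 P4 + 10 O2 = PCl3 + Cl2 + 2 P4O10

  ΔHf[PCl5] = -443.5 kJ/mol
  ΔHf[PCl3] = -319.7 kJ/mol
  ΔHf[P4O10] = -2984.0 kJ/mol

ΔH°rxn = Σ nΔHf°(products) − Σ nΔHf°(reactants).
Products: 1·(-319.7) + 1·(+0.0) + 2·(-2984.0) = -6287.7
Reactants: 1·(-443.5) + 2·(+0.0) + 10·(+0.0) = -443.5
ΔH°rxn = (-6287.7) − (-443.5) = -5844.2 kJ/mol

ΔH°rxn = -5844.2 kJ/mol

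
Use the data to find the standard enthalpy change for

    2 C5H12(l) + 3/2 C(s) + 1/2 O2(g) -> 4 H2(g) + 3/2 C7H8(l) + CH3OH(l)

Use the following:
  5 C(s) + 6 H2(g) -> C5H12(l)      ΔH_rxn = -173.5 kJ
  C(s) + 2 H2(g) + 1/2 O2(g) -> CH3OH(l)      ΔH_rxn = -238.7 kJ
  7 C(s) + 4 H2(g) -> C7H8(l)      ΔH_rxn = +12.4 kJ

ΔH_rxn = 126.9 kJ

equation 1 reversed and × 2 (C5H12(l) must end up as a reactant; ×2 to match 2 C5H12(l) in the target): (-2)·(-173.5) = +347.0 kJ
equation 2 as written (CH3OH(l) already on the product side): -238.7 kJ
equation 3 × 3/2 (scale by 3/2 for the 3/2 C7H8(l)): (3/2)·(+12.4) = +18.6 kJ
Since enthalpy is a state function, ΔH_rxn = (+347.0) + (-238.7) + (+18.6) = 126.9 kJ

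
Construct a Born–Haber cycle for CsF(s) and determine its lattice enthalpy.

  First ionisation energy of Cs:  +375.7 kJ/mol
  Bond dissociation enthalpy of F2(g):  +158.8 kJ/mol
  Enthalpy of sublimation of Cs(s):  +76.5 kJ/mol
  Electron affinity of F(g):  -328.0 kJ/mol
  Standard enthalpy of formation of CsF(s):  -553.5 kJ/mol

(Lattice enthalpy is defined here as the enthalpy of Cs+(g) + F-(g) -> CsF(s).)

ΔHf° = 1·ΔHsub + 1·(ΣIE) + 1/2·D(F2) + 1·EA + U
-553.5 = 1·(+76.5) + 1·(+375.7) + 1/2·(+158.8) + 1·(-328.0) + U
U = -553.5 − (+203.6) = -757.1 kJ/mol

U = -757.1 kJ/mol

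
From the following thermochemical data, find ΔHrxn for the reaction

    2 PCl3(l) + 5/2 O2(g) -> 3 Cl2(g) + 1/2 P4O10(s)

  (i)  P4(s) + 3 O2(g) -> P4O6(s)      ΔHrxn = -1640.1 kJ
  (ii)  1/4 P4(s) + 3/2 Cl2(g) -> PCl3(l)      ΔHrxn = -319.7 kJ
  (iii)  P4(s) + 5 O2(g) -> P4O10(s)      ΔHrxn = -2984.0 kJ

ΔHrxn = -852.6 kJ

(i): not needed.
(ii) reversed and × 2: (-2)·(-319.7) = +639.4 kJ
(iii) × 1/2: (1/2)·(-2984.0) = -1492.0 kJ
ΔHrxn = (-2)·(-319.7) + (1/2)·(-2984.0) = -852.6 kJ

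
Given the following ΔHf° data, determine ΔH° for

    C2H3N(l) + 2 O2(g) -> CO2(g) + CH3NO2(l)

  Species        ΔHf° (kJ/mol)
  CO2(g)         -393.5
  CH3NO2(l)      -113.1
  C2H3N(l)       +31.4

ΔH° = -538.0 kJ/mol

Products: 1·(-393.5) + 1·(-113.1) = -506.6
Reactants: 1·(+31.4) + 2·(+0.0) = +31.4
ΔH° = (-506.6) − (+31.4) = -538.0 kJ/mol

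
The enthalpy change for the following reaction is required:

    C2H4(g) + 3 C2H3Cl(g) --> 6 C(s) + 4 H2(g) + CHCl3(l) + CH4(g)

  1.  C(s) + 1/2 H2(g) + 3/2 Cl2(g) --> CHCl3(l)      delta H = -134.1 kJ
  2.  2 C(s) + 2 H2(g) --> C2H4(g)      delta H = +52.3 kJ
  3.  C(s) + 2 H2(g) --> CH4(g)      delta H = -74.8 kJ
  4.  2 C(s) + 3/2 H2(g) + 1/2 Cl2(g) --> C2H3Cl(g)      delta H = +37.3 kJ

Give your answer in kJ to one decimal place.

delta H = -373.1 kJ

eq. 1 as written: -134.1 kJ
eq. 2 reversed: -52.3 kJ
eq. 3 as written: -74.8 kJ
eq. 4 reversed and × 3: (-3)·(+37.3) = -111.9 kJ
Summing the manipulated equations, delta H = (1)·(-134.1) + (-1)·(+52.3) + (1)·(-74.8) + (-3)·(+37.3) = -373.1 kJ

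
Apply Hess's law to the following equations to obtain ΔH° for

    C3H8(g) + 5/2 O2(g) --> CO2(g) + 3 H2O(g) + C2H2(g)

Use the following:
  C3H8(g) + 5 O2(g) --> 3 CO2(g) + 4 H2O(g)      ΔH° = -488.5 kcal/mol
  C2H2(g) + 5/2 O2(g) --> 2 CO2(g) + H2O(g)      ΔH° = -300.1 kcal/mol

equation 1 as written (C3H8(g) already on the reactant side): -488.5 kcal/mol
equation 2 reversed (C2H2(g) must end up as a product): +300.1 kcal/mol
Since enthalpy is a state function, ΔH° = (1)·(-488.5) + (-1)·(-300.1) = -188.4 kcal/mol

ΔH° = -188.4 kcal/mol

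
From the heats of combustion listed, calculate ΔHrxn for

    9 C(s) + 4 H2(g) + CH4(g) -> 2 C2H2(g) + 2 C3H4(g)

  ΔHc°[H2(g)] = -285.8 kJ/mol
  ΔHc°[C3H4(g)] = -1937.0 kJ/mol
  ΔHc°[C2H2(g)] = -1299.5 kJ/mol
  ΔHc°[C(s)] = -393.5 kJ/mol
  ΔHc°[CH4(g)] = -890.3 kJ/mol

With combustion enthalpies, reactants minus products:
= [9·(-393.5) + 4·(-285.8) + 1·(-890.3)] − [2·(-1299.5) + 2·(-1937.0)]
= 898.0 kJ/mol

ΔHrxn = 898.0 kJ/mol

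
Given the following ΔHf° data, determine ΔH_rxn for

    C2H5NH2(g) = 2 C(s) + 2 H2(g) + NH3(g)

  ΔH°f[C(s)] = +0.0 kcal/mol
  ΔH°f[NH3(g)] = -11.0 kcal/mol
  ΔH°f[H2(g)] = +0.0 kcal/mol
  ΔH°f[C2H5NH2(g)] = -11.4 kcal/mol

ΔH_rxn = 0.4 kcal/mol

Products: 2·(+0.0) + 2·(+0.0) + 1·(-11.0) = -11.0
Reactants: 1·(-11.4) = -11.4
ΔH_rxn = (-11.0) − (-11.4) = 0.4 kcal/mol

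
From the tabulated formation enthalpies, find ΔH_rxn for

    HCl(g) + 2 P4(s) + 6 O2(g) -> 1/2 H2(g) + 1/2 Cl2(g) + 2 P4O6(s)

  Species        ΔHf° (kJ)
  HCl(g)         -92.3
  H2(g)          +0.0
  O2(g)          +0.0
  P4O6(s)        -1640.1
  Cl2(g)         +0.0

ΔH_rxn = -3187.9 kJ

ΔH°rxn = Σ nΔHf°(products) − Σ nΔHf°(reactants).
Products: 1/2·(+0.0) + 1/2·(+0.0) + 2·(-1640.1) = -3280.2
Reactants: 1·(-92.3) + 2·(+0.0) + 6·(+0.0) = -92.3
ΔH_rxn = (-3280.2) − (-92.3) = -3187.9 kJ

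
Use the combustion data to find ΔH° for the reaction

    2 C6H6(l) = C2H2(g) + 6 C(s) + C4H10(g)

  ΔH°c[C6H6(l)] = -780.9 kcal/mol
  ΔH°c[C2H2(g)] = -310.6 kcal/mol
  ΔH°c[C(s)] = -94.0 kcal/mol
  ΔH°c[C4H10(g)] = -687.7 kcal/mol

With combustion enthalpies, reactants minus products:
= [2·(-780.9)] − [1·(-310.6) + 6·(-94.0) + 1·(-687.7)]
= 0.5 kcal/mol

ΔH° = 0.5 kcal/mol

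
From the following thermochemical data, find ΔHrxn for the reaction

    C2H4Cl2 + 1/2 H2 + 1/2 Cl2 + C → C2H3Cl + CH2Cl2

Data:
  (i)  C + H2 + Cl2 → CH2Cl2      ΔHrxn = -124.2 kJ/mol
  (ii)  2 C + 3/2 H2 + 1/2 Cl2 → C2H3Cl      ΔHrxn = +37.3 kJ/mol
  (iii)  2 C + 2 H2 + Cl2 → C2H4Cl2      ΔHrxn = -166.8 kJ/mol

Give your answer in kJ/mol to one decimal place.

ΔHrxn = 79.9 kJ/mol

(i) as written (CH2Cl2 already on the product side): -124.2 kJ/mol
(ii) as written (C2H3Cl already on the product side): +37.3 kJ/mol
(iii) reversed (C2H4Cl2 must end up as a reactant): +166.8 kJ/mol
ΔHrxn = (-124.2) + (+37.3) + (+166.8) = 79.9 kJ/mol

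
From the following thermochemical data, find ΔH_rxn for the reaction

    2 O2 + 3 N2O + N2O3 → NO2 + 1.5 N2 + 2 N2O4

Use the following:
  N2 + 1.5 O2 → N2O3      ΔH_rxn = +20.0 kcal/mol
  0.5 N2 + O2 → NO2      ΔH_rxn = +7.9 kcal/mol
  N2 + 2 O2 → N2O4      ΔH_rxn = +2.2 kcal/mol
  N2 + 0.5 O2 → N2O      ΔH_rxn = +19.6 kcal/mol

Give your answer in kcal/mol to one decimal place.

equation 1 reversed (reverse to put N2O3 on the reactant side): -20.0 kcal/mol
equation 2 as written (NO2 already on the product side): +7.9 kcal/mol
equation 3 × 2 (×2 to match 2 N2O4 in the target): (2)·(+2.2) = +4.4 kcal/mol
equation 4 reversed and × 3 (reverse to put N2O on the reactant side; ×3 to match 3 N2O in the target): (-3)·(+19.6) = -58.8 kcal/mol
Summing the manipulated equations, ΔH_rxn = (-20.0) + (+7.9) + (+4.4) + (-58.8) = -66.5 kcal/mol

ΔH_rxn = -66.5 kcal/mol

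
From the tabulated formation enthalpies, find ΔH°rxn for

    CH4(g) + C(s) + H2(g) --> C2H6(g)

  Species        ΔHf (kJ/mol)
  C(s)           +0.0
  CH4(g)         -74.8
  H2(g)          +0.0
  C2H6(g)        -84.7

ΔH°rxn = Σ nΔHf°(products) − Σ nΔHf°(reactants).
Products: 1·(-84.7) = -84.7
Reactants: 1·(-74.8) + 1·(+0.0) + 1·(+0.0) = -74.8
ΔH°rxn = (-84.7) − (-74.8) = -9.9 kJ/mol

ΔH°rxn = -9.9 kJ/mol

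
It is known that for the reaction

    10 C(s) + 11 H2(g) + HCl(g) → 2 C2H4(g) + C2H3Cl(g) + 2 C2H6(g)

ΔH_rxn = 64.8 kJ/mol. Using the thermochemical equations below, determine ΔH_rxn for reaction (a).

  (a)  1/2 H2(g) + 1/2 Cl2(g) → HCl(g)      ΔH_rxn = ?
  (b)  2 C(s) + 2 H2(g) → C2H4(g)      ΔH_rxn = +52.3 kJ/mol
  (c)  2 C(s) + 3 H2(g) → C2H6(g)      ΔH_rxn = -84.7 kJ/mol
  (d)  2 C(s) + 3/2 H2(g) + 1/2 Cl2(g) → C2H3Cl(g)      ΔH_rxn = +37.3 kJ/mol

(a) reversed: contributes −x
(b) × 2: (2)·(+52.3) = +104.6 kJ/mol
(c) × 2: (2)·(-84.7) = -169.4 kJ/mol
(d) as written: +37.3 kJ/mol
+64.8 = (+104.6) + (-169.4) + (+37.3) − x
x = (+64.8 − (-27.5)) / (-1) = -92.3 kJ/mol

ΔH_rxn = -92.3 kJ/mol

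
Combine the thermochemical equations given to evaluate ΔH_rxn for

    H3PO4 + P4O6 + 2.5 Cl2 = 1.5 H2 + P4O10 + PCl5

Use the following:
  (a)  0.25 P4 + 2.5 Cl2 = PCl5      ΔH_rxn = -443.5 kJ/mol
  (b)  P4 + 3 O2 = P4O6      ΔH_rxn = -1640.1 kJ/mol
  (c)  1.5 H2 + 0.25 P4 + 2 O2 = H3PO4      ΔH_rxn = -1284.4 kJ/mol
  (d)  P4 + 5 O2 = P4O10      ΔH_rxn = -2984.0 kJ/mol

ΔH_rxn = -503.0 kJ/mol

(a) as written: -443.5 kJ/mol
(b) reversed: +1640.1 kJ/mol
(c) reversed: +1284.4 kJ/mol
(d) as written: -2984.0 kJ/mol
ΔH_rxn = (-443.5) + (+1640.1) + (+1284.4) + (-2984.0) = -503.0 kJ/mol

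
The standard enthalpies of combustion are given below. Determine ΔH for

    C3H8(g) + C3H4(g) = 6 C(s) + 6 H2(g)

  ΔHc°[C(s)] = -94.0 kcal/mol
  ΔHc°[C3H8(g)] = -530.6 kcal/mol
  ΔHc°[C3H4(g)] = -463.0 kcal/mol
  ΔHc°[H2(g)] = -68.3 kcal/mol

Using ΔH = Σ nΔHc°(reactants) − Σ nΔHc°(products):
= [1·(-530.6) + 1·(-463.0)] − [6·(-94.0) + 6·(-68.3)]
= -19.8 kcal/mol

ΔH = -19.8 kcal/mol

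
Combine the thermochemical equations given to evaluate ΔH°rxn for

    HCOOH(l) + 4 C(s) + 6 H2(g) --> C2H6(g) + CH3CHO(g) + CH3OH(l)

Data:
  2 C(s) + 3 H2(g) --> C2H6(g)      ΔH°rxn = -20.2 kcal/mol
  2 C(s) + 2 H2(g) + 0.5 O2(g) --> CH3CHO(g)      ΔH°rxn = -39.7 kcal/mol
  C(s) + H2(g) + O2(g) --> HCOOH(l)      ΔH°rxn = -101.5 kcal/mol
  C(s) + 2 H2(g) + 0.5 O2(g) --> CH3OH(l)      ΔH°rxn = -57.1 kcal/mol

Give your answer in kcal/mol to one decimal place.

ΔH°rxn = -15.5 kcal/mol

equation 1 as written (C2H6(g) already on the product side): -20.2 kcal/mol
equation 2 as written (CH3CHO(g) already on the product side): -39.7 kcal/mol
equation 3 reversed (HCOOH(l) must end up as a reactant): +101.5 kcal/mol
equation 4 as written (CH3OH(l) already on the product side): -57.1 kcal/mol
Summing the manipulated equations, ΔH°rxn = (1)·(-20.2) + (1)·(-39.7) + (-1)·(-101.5) + (1)·(-57.1) = -15.5 kcal/mol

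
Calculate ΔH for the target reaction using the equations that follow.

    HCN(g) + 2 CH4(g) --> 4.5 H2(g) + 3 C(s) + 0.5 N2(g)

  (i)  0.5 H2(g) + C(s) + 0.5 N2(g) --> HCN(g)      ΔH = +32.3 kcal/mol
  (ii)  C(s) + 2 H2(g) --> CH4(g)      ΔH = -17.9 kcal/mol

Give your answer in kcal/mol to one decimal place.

ΔH = 3.5 kcal/mol

(i) reversed (reverse to put HCN(g) on the reactant side): -32.3 kcal/mol
(ii) reversed and × 2 (CH4(g) must end up as a reactant; ×2 to match 2 CH4(g) in the target): (-2)·(-17.9) = +35.8 kcal/mol
ΔH = (-32.3) + (+35.8) = 3.5 kcal/mol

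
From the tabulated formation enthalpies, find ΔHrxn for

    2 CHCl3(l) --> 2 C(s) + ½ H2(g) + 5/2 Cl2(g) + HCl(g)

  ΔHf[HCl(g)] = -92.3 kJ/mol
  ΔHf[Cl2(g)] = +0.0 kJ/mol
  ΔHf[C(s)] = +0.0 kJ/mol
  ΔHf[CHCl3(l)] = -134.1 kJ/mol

Products: 2·(+0.0) + 1/2·(+0.0) + 5/2·(+0.0) + 1·(-92.3) = -92.3
Reactants: 2·(-134.1) = -268.2
ΔHrxn = (-92.3) − (-268.2) = 175.9 kJ/mol

ΔHrxn = 175.9 kJ/mol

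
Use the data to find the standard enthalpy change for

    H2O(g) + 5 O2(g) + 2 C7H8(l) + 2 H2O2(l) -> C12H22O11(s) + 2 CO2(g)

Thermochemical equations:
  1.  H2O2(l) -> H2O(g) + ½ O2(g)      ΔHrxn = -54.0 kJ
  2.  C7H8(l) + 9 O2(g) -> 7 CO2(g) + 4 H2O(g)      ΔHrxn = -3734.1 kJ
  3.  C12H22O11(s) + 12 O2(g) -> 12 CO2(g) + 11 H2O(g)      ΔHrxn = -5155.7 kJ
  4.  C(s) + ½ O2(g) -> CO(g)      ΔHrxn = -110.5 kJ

ΔHrxn = -2420.5 kJ

eq. 1 × 2 (×2 to match 2 H2O2(l) in the target): (2)·(-54.0) = -108.0 kJ
eq. 2 × 2 (scale by 2 for the 2 C7H8(l)): (2)·(-3734.1) = -7468.2 kJ
eq. 3 reversed (C12H22O11(s) must end up as a product): +5155.7 kJ
eq. 4: not needed (CO(g) appears nowhere else).
ΔHrxn = (2)·(-54.0) + (2)·(-3734.1) + (-1)·(-5155.7) = -2420.5 kJ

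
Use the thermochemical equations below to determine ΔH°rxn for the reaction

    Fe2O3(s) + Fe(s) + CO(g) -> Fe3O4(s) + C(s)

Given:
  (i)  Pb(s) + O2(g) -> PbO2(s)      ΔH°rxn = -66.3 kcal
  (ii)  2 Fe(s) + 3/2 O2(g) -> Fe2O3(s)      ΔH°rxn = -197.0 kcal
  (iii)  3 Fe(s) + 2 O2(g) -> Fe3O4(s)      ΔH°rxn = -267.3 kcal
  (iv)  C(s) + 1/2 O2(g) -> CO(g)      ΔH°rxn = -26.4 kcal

ΔH°rxn = -43.9 kcal

(i): not needed (PbO2(s) appears nowhere else).
(ii) reversed (reverse to put Fe2O3(s) on the reactant side): +197.0 kcal
(iii) as written (Fe3O4(s) already on the product side): -267.3 kcal
(iv) reversed (CO(g) must end up as a reactant): +26.4 kcal
By Hess's law, ΔH°rxn = (+197.0) + (-267.3) + (+26.4) = -43.9 kcal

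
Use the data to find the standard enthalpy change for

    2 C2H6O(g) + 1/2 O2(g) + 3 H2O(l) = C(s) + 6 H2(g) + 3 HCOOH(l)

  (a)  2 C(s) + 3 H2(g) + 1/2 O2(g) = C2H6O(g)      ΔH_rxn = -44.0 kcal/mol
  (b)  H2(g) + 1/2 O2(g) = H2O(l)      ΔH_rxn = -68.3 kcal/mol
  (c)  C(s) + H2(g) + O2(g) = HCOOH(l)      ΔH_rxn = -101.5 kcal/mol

(a) reversed and × 2: (-2)·(-44.0) = +88.0 kcal/mol
(b) reversed and × 3: (-3)·(-68.3) = +204.9 kcal/mol
(c) × 3: (3)·(-101.5) = -304.5 kcal/mol
ΔH_rxn = (-2)·(-44.0) + (-3)·(-68.3) + (3)·(-101.5) = -11.6 kcal/mol

ΔH_rxn = -11.6 kcal/mol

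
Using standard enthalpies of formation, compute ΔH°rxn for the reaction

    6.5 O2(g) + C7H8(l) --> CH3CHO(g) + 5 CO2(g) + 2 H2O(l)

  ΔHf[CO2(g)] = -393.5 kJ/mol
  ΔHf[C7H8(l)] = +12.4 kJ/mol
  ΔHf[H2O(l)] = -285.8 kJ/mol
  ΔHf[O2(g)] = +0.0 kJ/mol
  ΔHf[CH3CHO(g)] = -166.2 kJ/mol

ΔH°rxn = -2717.7 kJ/mol

Products: 1·(-166.2) + 5·(-393.5) + 2·(-285.8) = -2705.3
Reactants: 13/2·(+0.0) + 1·(+12.4) = +12.4
ΔH°rxn = (-2705.3) − (+12.4) = -2717.7 kJ/mol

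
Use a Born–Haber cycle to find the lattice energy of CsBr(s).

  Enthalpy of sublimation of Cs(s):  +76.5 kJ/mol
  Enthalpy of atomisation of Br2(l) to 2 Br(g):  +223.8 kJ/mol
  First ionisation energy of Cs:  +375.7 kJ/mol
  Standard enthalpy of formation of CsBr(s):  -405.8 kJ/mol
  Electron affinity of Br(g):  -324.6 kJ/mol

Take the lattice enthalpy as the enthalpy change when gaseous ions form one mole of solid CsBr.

ΔHf° = 1·ΔHsub + 1·(ΣIE) + 1/2·D(Br2) + 1·EA + U
-405.8 = 1·(+76.5) + 1·(+375.7) + 1/2·(+223.8) + 1·(-324.6) + U
U = -405.8 − (+239.5) = -645.3 kJ/mol

U = -645.3 kJ/mol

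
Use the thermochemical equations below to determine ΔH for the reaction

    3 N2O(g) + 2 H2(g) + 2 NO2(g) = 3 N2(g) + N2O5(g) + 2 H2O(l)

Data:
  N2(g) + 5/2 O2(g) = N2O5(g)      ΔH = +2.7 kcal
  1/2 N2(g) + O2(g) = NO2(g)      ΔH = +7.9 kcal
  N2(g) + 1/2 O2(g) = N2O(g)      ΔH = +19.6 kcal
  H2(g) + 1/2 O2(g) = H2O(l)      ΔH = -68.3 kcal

equation 1 as written (N2O5(g) already on the product side): +2.7 kcal
equation 2 reversed and × 2 (reverse to put NO2(g) on the reactant side; scale by 2 for the 2 NO2(g)): (-2)·(+7.9) = -15.8 kcal
equation 3 reversed and × 3 (reverse to put N2O(g) on the reactant side; ×3 to match 3 N2O(g) in the target): (-3)·(+19.6) = -58.8 kcal
equation 4 × 2 (scale by 2 for the 2 H2O(l)): (2)·(-68.3) = -136.6 kcal
Summing the manipulated equations, ΔH = (+2.7) + (-15.8) + (-58.8) + (-136.6) = -208.5 kcal

ΔH = -208.5 kcal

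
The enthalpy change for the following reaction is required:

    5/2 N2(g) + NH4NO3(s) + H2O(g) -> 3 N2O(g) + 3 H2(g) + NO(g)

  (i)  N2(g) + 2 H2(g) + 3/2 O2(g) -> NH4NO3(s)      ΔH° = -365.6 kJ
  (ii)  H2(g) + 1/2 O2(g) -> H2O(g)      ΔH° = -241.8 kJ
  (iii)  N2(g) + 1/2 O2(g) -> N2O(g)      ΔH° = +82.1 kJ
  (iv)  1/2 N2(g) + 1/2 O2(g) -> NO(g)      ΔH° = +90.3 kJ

(i) reversed (NH4NO3(s) must end up as a reactant): +365.6 kJ
(ii) reversed (H2O(g) must end up as a reactant): +241.8 kJ
(iii) × 3 (×3 to match 3 N2O(g) in the target): (3)·(+82.1) = +246.3 kJ
(iv) as written (NO(g) already on the product side): +90.3 kJ
By Hess's law, ΔH° = (-1)·(-365.6) + (-1)·(-241.8) + (3)·(+82.1) + (1)·(+90.3) = 944.0 kJ

ΔH° = 944.0 kJ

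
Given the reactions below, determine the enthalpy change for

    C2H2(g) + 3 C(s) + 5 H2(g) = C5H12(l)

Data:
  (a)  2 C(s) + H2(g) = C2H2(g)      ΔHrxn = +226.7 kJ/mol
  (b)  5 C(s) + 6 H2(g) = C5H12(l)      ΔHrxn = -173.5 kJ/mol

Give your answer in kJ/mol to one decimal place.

(a) reversed (C2H2(g) must end up as a reactant): -226.7 kJ/mol
(b) as written (C5H12(l) already on the product side): -173.5 kJ/mol
ΔHrxn = (-226.7) + (-173.5) = -400.2 kJ/mol

ΔHrxn = -400.2 kJ/mol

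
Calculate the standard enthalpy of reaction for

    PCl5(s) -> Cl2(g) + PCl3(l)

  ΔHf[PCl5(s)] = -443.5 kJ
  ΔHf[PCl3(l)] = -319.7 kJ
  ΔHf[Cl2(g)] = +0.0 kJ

ΔHrxn = 123.8 kJ

ΔH°rxn = Σ nΔHf°(products) − Σ nΔHf°(reactants).
Products: 1·(+0.0) + 1·(-319.7) = -319.7
Reactants: 1·(-443.5) = -443.5
ΔHrxn = (-319.7) − (-443.5) = 123.8 kJ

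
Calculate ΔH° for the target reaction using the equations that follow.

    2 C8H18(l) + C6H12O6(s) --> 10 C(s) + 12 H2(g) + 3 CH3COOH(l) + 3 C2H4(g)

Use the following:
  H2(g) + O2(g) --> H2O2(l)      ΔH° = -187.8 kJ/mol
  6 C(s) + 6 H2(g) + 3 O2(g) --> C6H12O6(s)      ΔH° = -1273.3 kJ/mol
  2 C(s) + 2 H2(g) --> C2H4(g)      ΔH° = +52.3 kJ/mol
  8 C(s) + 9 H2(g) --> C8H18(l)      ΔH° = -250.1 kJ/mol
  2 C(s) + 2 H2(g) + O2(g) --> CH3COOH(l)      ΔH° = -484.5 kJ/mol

equation 1: not needed.
equation 2 reversed: +1273.3 kJ/mol
equation 3 × 3: (3)·(+52.3) = +156.9 kJ/mol
equation 4 reversed and × 2: (-2)·(-250.1) = +500.2 kJ/mol
equation 5 × 3: (3)·(-484.5) = -1453.5 kJ/mol
ΔH° = (+1273.3) + (+156.9) + (+500.2) + (-1453.5) = 476.9 kJ/mol

ΔH° = 476.9 kJ/mol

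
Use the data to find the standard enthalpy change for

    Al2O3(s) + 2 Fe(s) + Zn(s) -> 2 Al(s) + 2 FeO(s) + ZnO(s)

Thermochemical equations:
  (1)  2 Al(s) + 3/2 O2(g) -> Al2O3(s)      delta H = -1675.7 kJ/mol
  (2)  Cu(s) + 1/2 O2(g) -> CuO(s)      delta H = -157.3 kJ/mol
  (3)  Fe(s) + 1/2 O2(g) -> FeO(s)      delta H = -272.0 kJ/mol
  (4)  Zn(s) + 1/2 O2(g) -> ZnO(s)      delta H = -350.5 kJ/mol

delta H = 781.2 kJ/mol

(1) reversed (reverse to put Al2O3(s) on the reactant side): +1675.7 kJ/mol
(2): not needed (CuO(s) appears nowhere else).
(3) × 2 (×2 to match 2 FeO(s) in the target): (2)·(-272.0) = -544.0 kJ/mol
(4) as written (ZnO(s) already on the product side): -350.5 kJ/mol
Since enthalpy is a state function, delta H = (+1675.7) + (-544.0) + (-350.5) = 781.2 kJ/mol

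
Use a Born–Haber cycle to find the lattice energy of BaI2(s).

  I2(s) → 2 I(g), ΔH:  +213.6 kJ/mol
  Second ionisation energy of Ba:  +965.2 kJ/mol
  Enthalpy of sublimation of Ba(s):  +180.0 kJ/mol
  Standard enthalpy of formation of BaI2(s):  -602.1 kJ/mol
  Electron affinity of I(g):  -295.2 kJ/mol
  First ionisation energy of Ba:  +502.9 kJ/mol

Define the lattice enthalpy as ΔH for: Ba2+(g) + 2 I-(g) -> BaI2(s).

ΔHf° = 1·ΔHsub + 1·(ΣIE) + 1·D(I2) + 2·EA + U
-602.1 = 1·(+180.0) + 1·(+1468.1) + 1·(+213.6) + 2·(-295.2) + U
U = -602.1 − (+1271.3) = -1873.4 kJ/mol

U = -1873.4 kJ/mol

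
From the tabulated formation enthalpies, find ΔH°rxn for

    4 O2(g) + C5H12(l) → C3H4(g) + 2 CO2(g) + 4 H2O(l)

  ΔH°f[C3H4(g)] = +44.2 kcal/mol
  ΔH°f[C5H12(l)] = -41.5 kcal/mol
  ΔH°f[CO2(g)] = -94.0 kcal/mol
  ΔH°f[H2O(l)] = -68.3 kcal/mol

Products: 1·(+44.2) + 2·(-94.0) + 4·(-68.3) = -417.0
Reactants: 4·(+0.0) + 1·(-41.5) = -41.5
ΔH°rxn = (-417.0) − (-41.5) = -375.5 kcal/mol

ΔH°rxn = -375.5 kcal/mol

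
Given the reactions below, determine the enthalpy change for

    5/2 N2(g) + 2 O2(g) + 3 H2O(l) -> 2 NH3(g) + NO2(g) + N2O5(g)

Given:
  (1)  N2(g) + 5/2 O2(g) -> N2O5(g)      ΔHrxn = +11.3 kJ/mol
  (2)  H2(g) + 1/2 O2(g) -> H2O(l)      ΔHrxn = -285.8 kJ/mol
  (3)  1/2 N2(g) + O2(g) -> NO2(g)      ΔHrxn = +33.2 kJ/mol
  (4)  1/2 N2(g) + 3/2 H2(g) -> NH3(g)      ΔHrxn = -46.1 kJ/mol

(1) as written (N2O5(g) already on the product side): +11.3 kJ/mol
(2) reversed and × 3 (reverse to put H2O(l) on the reactant side; scale by 3 for the 3 H2O(l)): (-3)·(-285.8) = +857.4 kJ/mol
(3) as written (NO2(g) already on the product side): +33.2 kJ/mol
(4) × 2 (scale by 2 for the 2 NH3(g)): (2)·(-46.1) = -92.2 kJ/mol
ΔHrxn = (+11.3) + (+857.4) + (+33.2) + (-92.2) = 809.7 kJ/mol

ΔHrxn = 809.7 kJ/mol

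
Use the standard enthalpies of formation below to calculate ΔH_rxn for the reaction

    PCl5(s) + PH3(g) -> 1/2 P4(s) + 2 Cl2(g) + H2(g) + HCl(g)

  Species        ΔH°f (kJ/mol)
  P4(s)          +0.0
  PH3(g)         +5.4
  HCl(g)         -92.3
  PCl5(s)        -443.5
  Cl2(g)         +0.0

ΔH°rxn = Σ nΔHf°(products) − Σ nΔHf°(reactants).
Products: 1/2·(+0.0) + 2·(+0.0) + 1·(+0.0) + 1·(-92.3) = -92.3
Reactants: 1·(-443.5) + 1·(+5.4) = -438.1
ΔH_rxn = (-92.3) − (-438.1) = 345.8 kJ/mol

ΔH_rxn = 345.8 kJ/mol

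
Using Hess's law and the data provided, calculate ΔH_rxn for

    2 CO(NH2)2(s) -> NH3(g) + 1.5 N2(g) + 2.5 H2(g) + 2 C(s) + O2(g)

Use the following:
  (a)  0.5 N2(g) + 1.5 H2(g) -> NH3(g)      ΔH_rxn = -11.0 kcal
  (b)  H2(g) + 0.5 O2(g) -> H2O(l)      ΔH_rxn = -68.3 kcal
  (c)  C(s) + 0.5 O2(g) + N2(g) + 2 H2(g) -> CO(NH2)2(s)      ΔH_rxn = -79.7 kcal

(a) as written: -11.0 kcal
(b): not needed.
(c) reversed and × 2: (-2)·(-79.7) = +159.4 kcal
ΔH_rxn = (-11.0) + (+159.4) = 148.4 kcal

ΔH_rxn = 148.4 kcal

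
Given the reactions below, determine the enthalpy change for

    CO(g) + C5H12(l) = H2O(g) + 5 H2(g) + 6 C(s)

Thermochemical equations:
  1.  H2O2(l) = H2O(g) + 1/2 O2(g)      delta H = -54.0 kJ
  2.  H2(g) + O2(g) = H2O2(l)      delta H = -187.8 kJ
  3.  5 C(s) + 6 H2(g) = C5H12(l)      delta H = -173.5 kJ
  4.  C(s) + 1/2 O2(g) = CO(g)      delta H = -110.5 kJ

delta H = 42.2 kJ

eq. 1 as written (H2O(g) already on the product side): -54.0 kJ
eq. 2 as written: -187.8 kJ
eq. 3 reversed (reverse to put C5H12(l) on the reactant side): +173.5 kJ
eq. 4 reversed (CO(g) must end up as a reactant): +110.5 kJ
Combining the equations, delta H = (1)·(-54.0) + (1)·(-187.8) + (-1)·(-173.5) + (-1)·(-110.5) = 42.2 kJ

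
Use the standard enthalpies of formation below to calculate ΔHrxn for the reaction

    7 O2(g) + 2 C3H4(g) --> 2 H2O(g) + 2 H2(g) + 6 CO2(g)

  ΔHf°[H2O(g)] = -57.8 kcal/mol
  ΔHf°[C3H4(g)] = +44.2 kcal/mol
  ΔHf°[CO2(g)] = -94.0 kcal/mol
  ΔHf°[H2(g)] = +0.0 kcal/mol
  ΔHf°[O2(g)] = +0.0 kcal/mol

Products: 2·(-57.8) + 2·(+0.0) + 6·(-94.0) = -679.6
Reactants: 7·(+0.0) + 2·(+44.2) = +88.4
ΔHrxn = (-679.6) − (+88.4) = -768.0 kcal/mol

ΔHrxn = -768.0 kcal/mol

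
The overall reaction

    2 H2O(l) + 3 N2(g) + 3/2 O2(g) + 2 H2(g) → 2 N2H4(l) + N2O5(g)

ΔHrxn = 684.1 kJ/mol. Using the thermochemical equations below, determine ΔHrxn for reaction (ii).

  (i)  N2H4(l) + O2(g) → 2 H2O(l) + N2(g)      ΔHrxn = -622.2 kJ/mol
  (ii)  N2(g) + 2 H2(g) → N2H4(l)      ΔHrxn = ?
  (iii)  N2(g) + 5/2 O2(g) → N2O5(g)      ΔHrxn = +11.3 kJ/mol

(i) reversed (reverse to put H2O(l) on the reactant side): +622.2 kJ/mol
(ii) as written (H2(g) already on the reactant side): contributes x
(iii) as written (N2O5(g) already on the product side): +11.3 kJ/mol
+684.1 = (+622.2) + (+11.3) + x
x = (+684.1 − (+633.5)) / (1) = 50.6 kJ/mol

ΔHrxn = 50.6 kJ/mol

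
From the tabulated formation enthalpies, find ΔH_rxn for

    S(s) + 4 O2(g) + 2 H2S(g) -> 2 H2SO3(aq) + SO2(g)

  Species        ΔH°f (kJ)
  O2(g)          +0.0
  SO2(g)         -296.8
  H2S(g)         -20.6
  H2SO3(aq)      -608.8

ΔH_rxn = -1473.2 kJ

Products: 2·(-608.8) + 1·(-296.8) = -1514.4
Reactants: 1·(+0.0) + 4·(+0.0) + 2·(-20.6) = -41.2
ΔH_rxn = (-1514.4) − (-41.2) = -1473.2 kJ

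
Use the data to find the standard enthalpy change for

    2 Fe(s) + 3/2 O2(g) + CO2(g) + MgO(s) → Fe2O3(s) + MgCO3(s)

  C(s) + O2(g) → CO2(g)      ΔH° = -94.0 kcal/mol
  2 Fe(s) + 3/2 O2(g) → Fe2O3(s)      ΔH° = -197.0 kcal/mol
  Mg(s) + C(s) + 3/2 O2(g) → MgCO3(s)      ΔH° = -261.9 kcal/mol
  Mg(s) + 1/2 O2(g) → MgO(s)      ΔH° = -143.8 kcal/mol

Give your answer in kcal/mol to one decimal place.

ΔH° = -221.1 kcal/mol

equation 1 reversed (reverse to put CO2(g) on the reactant side): +94.0 kcal/mol
equation 2 as written (Fe2O3(s) already on the product side): -197.0 kcal/mol
equation 3 as written (MgCO3(s) already on the product side): -261.9 kcal/mol
equation 4 reversed (MgO(s) must end up as a reactant): +143.8 kcal/mol
Combining the equations, ΔH° = (+94.0) + (-197.0) + (-261.9) + (+143.8) = -221.1 kcal/mol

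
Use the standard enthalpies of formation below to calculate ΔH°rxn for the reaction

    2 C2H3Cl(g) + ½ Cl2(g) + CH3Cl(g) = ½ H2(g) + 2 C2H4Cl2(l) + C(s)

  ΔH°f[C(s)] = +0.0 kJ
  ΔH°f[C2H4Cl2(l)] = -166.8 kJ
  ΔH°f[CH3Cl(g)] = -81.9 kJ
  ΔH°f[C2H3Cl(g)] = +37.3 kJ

ΔH°rxn = -326.3 kJ

Products: 1/2·(+0.0) + 2·(-166.8) + 1·(+0.0) = -333.6
Reactants: 2·(+37.3) + 1/2·(+0.0) + 1·(-81.9) = -7.3
ΔH°rxn = (-333.6) − (-7.3) = -326.3 kJ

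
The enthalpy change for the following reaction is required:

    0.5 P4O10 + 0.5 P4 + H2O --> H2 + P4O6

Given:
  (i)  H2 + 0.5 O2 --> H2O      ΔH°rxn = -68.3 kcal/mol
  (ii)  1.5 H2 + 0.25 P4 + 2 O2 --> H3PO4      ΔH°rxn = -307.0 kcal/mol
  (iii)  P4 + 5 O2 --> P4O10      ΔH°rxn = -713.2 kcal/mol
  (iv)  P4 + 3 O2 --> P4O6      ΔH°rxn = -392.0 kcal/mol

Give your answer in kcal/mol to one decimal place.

(i) reversed (reverse to put H2O on the reactant side): +68.3 kcal/mol
(ii): not needed (H3PO4 appears nowhere else).
(iii) reversed and × 1/2 (reverse to put P4O10 on the reactant side; ×1/2 to match 1/2 P4O10 in the target): (-1/2)·(-713.2) = +356.6 kcal/mol
(iv) as written (P4O6 already on the product side): -392.0 kcal/mol
By Hess's law, ΔH°rxn = (+68.3) + (+356.6) + (-392.0) = 32.9 kcal/mol

ΔH°rxn = 32.9 kcal/mol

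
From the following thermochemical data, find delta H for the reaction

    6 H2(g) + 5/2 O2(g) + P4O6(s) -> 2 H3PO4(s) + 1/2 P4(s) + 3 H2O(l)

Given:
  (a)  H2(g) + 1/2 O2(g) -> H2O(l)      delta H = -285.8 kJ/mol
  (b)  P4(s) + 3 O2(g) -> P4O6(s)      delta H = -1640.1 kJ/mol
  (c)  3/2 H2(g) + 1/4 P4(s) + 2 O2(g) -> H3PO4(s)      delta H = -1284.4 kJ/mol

delta H = -1786.1 kJ/mol

(a) × 3 (×3 to match 3 H2O(l) in the target): (3)·(-285.8) = -857.4 kJ/mol
(b) reversed (P4O6(s) must end up as a reactant): +1640.1 kJ/mol
(c) × 2 (scale by 2 for the 2 H3PO4(s)): (2)·(-1284.4) = -2568.8 kJ/mol
delta H = (-857.4) + (+1640.1) + (-2568.8) = -1786.1 kJ/mol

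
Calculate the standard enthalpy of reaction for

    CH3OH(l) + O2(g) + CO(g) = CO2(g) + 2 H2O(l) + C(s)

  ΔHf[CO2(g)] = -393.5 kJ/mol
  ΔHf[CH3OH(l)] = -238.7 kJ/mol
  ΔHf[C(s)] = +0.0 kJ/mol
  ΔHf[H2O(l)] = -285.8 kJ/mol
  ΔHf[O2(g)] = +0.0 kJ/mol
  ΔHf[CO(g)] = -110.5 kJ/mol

ΔH_rxn = -615.9 kJ/mol

Products: 1·(-393.5) + 2·(-285.8) + 1·(+0.0) = -965.1
Reactants: 1·(-238.7) + 1·(+0.0) + 1·(-110.5) = -349.2
ΔH_rxn = (-965.1) − (-349.2) = -615.9 kJ/mol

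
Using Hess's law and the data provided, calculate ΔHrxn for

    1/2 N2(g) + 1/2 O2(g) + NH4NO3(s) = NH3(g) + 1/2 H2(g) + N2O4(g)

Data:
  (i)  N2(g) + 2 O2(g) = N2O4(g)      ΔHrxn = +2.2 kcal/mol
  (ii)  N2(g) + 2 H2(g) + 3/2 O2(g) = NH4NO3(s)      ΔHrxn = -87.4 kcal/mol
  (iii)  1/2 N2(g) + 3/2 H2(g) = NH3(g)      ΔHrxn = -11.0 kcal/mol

ΔHrxn = 78.6 kcal/mol

(i) as written (N2O4(g) already on the product side): +2.2 kcal/mol
(ii) reversed (reverse to put NH4NO3(s) on the reactant side): +87.4 kcal/mol
(iii) as written (NH3(g) already on the product side): -11.0 kcal/mol
Since enthalpy is a state function, ΔHrxn = (1)·(+2.2) + (-1)·(-87.4) + (1)·(-11.0) = 78.6 kcal/mol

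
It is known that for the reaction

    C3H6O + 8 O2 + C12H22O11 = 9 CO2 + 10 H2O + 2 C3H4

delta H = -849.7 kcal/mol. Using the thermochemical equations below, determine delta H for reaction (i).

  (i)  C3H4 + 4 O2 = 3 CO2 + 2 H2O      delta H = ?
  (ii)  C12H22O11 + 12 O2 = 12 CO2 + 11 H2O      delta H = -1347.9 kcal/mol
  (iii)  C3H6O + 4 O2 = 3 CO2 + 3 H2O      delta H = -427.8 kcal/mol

(i) reversed and × 2: contributes −2·x
(ii) as written: -1347.9 kcal/mol
(iii) as written: -427.8 kcal/mol
-849.7 = (-1347.9) + (-427.8) − 2·x
x = (-849.7 − (-1775.7)) / (-2) = -463.0 kcal/mol

delta H = -463.0 kcal/mol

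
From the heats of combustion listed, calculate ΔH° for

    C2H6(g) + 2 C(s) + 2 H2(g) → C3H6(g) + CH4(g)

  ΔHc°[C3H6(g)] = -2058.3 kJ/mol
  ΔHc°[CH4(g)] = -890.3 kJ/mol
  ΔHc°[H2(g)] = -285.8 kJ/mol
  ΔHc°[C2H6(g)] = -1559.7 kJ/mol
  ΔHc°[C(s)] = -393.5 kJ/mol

Using ΔH = Σ nΔHc°(reactants) − Σ nΔHc°(products):
= [1·(-1559.7) + 2·(-393.5) + 2·(-285.8)] − [1·(-2058.3) + 1·(-890.3)]
= 30.3 kJ/mol

ΔH° = 30.3 kJ/mol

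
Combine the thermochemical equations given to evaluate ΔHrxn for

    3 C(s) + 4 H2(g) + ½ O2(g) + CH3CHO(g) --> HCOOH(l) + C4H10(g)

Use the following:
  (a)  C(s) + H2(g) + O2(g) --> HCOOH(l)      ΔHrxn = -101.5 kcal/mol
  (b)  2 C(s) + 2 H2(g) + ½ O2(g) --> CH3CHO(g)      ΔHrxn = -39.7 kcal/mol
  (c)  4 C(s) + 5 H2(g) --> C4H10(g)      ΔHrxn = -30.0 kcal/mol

ΔHrxn = -91.8 kcal/mol

(a) as written: -101.5 kcal/mol
(b) reversed: +39.7 kcal/mol
(c) as written: -30.0 kcal/mol
ΔHrxn = (1)·(-101.5) + (-1)·(-39.7) + (1)·(-30.0) = -91.8 kcal/mol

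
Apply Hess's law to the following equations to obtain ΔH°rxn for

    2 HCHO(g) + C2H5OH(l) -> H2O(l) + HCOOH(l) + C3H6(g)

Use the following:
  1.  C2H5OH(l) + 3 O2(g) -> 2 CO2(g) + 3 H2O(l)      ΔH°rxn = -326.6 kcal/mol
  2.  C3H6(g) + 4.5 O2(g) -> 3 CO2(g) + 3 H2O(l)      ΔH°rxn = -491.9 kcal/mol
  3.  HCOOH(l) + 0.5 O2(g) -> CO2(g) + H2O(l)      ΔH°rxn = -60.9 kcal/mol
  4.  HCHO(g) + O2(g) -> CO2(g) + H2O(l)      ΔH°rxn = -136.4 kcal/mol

ΔH°rxn = -46.6 kcal/mol

eq. 1 as written: -326.6 kcal/mol
eq. 2 reversed: +491.9 kcal/mol
eq. 3 reversed: +60.9 kcal/mol
eq. 4 × 2: (2)·(-136.4) = -272.8 kcal/mol
Since enthalpy is a state function, ΔH°rxn = (-326.6) + (+491.9) + (+60.9) + (-272.8) = -46.6 kcal/mol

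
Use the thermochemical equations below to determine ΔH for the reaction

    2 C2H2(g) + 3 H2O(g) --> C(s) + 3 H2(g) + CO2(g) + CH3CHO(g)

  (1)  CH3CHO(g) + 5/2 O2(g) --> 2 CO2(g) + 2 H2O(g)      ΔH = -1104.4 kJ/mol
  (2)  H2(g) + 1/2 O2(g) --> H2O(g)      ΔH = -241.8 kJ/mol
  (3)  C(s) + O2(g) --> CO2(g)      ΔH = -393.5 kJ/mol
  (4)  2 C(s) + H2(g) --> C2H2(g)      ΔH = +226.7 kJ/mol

(1) reversed (CH3CHO(g) must end up as a product): +1104.4 kJ/mol
(2) reversed: +241.8 kJ/mol
(3) × 3: (3)·(-393.5) = -1180.5 kJ/mol
(4) reversed and × 2 (reverse to put C2H2(g) on the reactant side; scale by 2 for the 2 C2H2(g)): (-2)·(+226.7) = -453.4 kJ/mol
Since enthalpy is a state function, ΔH = (+1104.4) + (+241.8) + (-1180.5) + (-453.4) = -287.7 kJ/mol

ΔH = -287.7 kJ/mol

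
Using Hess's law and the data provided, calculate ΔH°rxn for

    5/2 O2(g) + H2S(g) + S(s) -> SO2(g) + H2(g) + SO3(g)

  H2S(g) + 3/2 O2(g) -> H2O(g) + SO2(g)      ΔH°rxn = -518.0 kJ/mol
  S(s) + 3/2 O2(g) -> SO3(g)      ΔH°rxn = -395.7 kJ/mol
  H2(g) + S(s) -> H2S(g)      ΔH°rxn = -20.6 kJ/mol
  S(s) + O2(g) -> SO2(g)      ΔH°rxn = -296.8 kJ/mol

ΔH°rxn = -671.9 kJ/mol

equation 1: not needed.
equation 2 as written: -395.7 kJ/mol
equation 3 reversed: +20.6 kJ/mol
equation 4 as written: -296.8 kJ/mol
ΔH°rxn = (1)·(-395.7) + (-1)·(-20.6) + (1)·(-296.8) = -671.9 kJ/mol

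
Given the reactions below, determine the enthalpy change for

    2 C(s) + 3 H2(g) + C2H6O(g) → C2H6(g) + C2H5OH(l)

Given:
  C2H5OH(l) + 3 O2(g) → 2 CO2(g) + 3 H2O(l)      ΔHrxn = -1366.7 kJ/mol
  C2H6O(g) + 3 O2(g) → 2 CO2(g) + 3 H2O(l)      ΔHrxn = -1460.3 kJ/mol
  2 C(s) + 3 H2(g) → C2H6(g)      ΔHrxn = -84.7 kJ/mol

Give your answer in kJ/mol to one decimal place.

ΔHrxn = -178.3 kJ/mol

equation 1 reversed (reverse to put C2H5OH(l) on the product side): +1366.7 kJ/mol
equation 2 as written (C2H6O(g) already on the reactant side): -1460.3 kJ/mol
equation 3 as written (C2H6(g) already on the product side): -84.7 kJ/mol
Combining the equations, ΔHrxn = (-1)·(-1366.7) + (1)·(-1460.3) + (1)·(-84.7) = -178.3 kJ/mol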